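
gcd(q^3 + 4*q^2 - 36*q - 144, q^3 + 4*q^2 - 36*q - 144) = q^3 + 4*q^2 - 36*q - 144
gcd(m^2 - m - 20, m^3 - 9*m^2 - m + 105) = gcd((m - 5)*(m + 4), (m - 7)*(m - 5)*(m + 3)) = m - 5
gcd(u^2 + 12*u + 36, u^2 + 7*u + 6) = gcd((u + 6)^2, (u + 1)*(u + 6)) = u + 6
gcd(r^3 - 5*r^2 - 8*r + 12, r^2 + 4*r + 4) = r + 2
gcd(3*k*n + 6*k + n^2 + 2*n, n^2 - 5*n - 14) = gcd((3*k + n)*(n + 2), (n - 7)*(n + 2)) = n + 2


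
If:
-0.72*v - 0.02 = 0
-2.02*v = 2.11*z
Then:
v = -0.03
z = 0.03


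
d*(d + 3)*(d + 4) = d^3 + 7*d^2 + 12*d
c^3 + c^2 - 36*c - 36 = (c - 6)*(c + 1)*(c + 6)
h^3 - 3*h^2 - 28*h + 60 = (h - 6)*(h - 2)*(h + 5)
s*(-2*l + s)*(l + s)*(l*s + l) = -2*l^3*s^2 - 2*l^3*s - l^2*s^3 - l^2*s^2 + l*s^4 + l*s^3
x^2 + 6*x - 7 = (x - 1)*(x + 7)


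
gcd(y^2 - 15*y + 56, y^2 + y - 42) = 1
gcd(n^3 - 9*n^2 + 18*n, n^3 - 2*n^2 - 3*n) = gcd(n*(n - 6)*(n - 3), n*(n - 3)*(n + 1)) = n^2 - 3*n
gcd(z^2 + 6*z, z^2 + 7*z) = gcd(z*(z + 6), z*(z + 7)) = z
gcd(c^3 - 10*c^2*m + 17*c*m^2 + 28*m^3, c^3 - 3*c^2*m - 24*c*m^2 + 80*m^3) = c - 4*m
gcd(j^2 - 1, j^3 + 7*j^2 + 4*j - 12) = j - 1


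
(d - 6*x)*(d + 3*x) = d^2 - 3*d*x - 18*x^2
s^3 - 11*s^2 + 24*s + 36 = (s - 6)^2*(s + 1)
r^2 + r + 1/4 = (r + 1/2)^2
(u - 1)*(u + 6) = u^2 + 5*u - 6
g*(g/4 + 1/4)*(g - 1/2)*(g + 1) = g^4/4 + 3*g^3/8 - g/8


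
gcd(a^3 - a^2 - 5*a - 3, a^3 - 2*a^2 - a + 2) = a + 1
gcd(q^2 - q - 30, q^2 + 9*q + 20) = q + 5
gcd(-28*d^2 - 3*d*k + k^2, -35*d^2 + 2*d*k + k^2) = 1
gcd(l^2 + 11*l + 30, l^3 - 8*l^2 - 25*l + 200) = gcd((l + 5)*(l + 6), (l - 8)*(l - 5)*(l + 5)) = l + 5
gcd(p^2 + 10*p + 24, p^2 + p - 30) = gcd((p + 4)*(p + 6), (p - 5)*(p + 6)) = p + 6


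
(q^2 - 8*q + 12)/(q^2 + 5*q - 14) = (q - 6)/(q + 7)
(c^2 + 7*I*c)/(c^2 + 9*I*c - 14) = c/(c + 2*I)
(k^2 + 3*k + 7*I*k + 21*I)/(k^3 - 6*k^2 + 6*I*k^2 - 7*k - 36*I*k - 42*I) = (k^2 + k*(3 + 7*I) + 21*I)/(k^3 + 6*k^2*(-1 + I) - k*(7 + 36*I) - 42*I)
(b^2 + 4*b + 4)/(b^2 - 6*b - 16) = (b + 2)/(b - 8)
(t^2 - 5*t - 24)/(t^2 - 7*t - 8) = (t + 3)/(t + 1)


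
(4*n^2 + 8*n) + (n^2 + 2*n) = 5*n^2 + 10*n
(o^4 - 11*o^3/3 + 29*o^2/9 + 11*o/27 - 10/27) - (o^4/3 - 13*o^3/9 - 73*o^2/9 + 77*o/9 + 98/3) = 2*o^4/3 - 20*o^3/9 + 34*o^2/3 - 220*o/27 - 892/27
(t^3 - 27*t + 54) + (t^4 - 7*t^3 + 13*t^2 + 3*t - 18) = t^4 - 6*t^3 + 13*t^2 - 24*t + 36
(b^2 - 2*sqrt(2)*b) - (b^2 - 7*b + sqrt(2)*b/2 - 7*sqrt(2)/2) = -5*sqrt(2)*b/2 + 7*b + 7*sqrt(2)/2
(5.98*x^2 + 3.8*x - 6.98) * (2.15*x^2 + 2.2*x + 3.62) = 12.857*x^4 + 21.326*x^3 + 15.0006*x^2 - 1.6*x - 25.2676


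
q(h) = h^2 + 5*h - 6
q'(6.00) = 17.00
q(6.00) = 60.00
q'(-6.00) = -7.00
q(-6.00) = 0.00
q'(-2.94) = -0.88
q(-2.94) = -12.06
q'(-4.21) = -3.42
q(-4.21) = -9.33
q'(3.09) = 11.18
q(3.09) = 19.00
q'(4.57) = 14.14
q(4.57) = 37.73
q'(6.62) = 18.24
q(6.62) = 70.92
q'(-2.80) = -0.60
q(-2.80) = -12.16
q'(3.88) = 12.76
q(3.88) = 28.45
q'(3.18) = 11.36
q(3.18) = 20.01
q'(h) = 2*h + 5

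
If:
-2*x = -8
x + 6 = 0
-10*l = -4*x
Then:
No Solution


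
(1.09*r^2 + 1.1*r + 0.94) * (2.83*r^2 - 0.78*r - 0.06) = 3.0847*r^4 + 2.2628*r^3 + 1.7368*r^2 - 0.7992*r - 0.0564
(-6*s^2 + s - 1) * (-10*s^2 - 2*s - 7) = 60*s^4 + 2*s^3 + 50*s^2 - 5*s + 7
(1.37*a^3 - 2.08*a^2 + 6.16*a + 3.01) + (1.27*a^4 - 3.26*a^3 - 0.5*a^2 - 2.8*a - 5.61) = 1.27*a^4 - 1.89*a^3 - 2.58*a^2 + 3.36*a - 2.6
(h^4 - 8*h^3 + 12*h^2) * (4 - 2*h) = -2*h^5 + 20*h^4 - 56*h^3 + 48*h^2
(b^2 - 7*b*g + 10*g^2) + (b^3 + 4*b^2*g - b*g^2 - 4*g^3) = b^3 + 4*b^2*g + b^2 - b*g^2 - 7*b*g - 4*g^3 + 10*g^2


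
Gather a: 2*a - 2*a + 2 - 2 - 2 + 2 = 0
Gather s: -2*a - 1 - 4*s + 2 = -2*a - 4*s + 1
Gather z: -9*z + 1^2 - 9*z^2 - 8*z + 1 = -9*z^2 - 17*z + 2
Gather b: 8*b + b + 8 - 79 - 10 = 9*b - 81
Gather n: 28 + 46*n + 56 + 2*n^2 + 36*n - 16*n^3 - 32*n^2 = -16*n^3 - 30*n^2 + 82*n + 84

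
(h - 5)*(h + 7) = h^2 + 2*h - 35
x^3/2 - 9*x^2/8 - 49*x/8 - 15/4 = (x/2 + 1)*(x - 5)*(x + 3/4)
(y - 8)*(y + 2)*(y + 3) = y^3 - 3*y^2 - 34*y - 48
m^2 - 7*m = m*(m - 7)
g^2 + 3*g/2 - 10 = (g - 5/2)*(g + 4)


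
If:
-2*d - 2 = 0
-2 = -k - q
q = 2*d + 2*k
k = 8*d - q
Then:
No Solution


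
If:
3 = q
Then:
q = 3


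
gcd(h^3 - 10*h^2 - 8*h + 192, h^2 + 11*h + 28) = h + 4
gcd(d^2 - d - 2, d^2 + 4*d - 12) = d - 2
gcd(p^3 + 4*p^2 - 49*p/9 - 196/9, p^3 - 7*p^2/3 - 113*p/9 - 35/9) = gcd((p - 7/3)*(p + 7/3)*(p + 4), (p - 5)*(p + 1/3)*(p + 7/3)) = p + 7/3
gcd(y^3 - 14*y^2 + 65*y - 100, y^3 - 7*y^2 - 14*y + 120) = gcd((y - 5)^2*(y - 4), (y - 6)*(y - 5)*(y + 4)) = y - 5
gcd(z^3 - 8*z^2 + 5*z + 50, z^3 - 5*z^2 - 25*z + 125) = z^2 - 10*z + 25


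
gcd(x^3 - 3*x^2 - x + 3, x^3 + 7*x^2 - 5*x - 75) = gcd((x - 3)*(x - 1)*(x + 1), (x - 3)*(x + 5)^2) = x - 3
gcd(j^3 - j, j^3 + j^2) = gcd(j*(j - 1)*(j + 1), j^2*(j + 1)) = j^2 + j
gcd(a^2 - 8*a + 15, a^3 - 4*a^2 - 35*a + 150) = a - 5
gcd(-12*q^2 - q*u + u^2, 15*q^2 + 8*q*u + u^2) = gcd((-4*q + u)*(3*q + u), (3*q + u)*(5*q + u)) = 3*q + u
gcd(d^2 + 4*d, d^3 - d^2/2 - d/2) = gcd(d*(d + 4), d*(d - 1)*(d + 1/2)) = d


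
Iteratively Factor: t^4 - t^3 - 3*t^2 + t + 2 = (t + 1)*(t^3 - 2*t^2 - t + 2) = (t - 1)*(t + 1)*(t^2 - t - 2) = (t - 2)*(t - 1)*(t + 1)*(t + 1)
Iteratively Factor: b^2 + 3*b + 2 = (b + 1)*(b + 2)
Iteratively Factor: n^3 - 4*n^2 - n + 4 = (n - 1)*(n^2 - 3*n - 4) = (n - 1)*(n + 1)*(n - 4)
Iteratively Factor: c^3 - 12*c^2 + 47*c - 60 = (c - 4)*(c^2 - 8*c + 15) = (c - 4)*(c - 3)*(c - 5)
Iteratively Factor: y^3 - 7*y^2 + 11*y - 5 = (y - 1)*(y^2 - 6*y + 5) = (y - 5)*(y - 1)*(y - 1)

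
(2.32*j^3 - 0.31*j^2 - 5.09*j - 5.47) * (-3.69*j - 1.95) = -8.5608*j^4 - 3.3801*j^3 + 19.3866*j^2 + 30.1098*j + 10.6665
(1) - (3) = -2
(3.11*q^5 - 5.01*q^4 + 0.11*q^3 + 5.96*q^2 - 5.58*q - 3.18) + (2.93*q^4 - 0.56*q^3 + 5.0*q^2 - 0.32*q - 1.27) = 3.11*q^5 - 2.08*q^4 - 0.45*q^3 + 10.96*q^2 - 5.9*q - 4.45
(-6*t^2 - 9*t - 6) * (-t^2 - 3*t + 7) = 6*t^4 + 27*t^3 - 9*t^2 - 45*t - 42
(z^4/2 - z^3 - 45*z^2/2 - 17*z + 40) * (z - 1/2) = z^5/2 - 5*z^4/4 - 22*z^3 - 23*z^2/4 + 97*z/2 - 20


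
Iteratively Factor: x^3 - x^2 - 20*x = (x)*(x^2 - x - 20) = x*(x - 5)*(x + 4)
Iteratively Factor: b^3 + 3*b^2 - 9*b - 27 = (b + 3)*(b^2 - 9) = (b - 3)*(b + 3)*(b + 3)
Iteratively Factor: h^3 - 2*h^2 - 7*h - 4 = (h - 4)*(h^2 + 2*h + 1) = (h - 4)*(h + 1)*(h + 1)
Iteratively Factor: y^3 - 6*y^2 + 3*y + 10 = (y - 5)*(y^2 - y - 2) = (y - 5)*(y - 2)*(y + 1)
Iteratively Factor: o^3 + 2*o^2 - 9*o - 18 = (o + 3)*(o^2 - o - 6) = (o + 2)*(o + 3)*(o - 3)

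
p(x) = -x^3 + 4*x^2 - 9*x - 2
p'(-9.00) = -324.00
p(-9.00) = 1132.00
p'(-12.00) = -537.00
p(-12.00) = 2410.00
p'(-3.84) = -83.96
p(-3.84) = 148.17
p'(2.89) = -10.94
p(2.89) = -18.74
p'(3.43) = -16.85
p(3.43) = -26.16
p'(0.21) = -7.45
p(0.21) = -3.72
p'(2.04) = -5.16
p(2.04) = -12.20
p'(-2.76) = -53.93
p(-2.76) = 74.33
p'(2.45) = -7.41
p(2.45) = -14.75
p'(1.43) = -3.69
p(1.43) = -9.61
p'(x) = -3*x^2 + 8*x - 9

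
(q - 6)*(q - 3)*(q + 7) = q^3 - 2*q^2 - 45*q + 126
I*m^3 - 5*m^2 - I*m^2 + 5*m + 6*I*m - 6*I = (m - I)*(m + 6*I)*(I*m - I)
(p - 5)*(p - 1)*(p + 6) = p^3 - 31*p + 30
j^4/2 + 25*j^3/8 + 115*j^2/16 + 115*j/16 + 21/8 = (j/2 + 1)*(j + 1)*(j + 3/2)*(j + 7/4)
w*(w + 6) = w^2 + 6*w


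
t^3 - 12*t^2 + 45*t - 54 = (t - 6)*(t - 3)^2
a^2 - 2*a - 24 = (a - 6)*(a + 4)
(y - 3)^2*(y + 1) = y^3 - 5*y^2 + 3*y + 9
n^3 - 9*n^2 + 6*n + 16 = (n - 8)*(n - 2)*(n + 1)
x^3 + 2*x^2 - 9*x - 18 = (x - 3)*(x + 2)*(x + 3)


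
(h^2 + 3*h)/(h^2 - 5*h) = (h + 3)/(h - 5)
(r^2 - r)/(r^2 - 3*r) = (r - 1)/(r - 3)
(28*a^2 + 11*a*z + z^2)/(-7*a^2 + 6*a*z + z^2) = (4*a + z)/(-a + z)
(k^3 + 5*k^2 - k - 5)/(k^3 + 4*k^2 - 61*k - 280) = (k^2 - 1)/(k^2 - k - 56)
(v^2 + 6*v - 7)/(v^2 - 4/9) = 9*(v^2 + 6*v - 7)/(9*v^2 - 4)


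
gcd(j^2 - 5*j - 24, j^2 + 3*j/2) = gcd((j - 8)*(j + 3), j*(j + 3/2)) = 1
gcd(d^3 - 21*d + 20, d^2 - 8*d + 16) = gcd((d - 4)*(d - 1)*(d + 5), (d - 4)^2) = d - 4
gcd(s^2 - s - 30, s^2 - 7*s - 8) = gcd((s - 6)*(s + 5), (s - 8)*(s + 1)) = 1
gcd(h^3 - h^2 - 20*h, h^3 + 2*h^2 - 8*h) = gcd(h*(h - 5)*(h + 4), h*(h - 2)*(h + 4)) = h^2 + 4*h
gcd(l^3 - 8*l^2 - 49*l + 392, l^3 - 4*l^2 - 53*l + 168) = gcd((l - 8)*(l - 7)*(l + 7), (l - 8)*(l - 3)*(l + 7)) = l^2 - l - 56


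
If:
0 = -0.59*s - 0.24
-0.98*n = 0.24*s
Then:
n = 0.10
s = -0.41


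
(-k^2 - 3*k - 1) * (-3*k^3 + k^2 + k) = 3*k^5 + 8*k^4 - k^3 - 4*k^2 - k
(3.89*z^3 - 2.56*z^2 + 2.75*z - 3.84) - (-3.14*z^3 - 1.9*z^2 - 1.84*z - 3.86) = 7.03*z^3 - 0.66*z^2 + 4.59*z + 0.02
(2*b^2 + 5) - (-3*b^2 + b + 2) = 5*b^2 - b + 3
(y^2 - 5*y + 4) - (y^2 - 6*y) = y + 4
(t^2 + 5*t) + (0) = t^2 + 5*t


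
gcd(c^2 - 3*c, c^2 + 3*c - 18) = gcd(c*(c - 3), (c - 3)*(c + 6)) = c - 3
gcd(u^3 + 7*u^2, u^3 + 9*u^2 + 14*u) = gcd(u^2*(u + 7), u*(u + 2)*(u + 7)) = u^2 + 7*u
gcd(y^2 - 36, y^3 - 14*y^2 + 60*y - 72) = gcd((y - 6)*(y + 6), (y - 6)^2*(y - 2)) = y - 6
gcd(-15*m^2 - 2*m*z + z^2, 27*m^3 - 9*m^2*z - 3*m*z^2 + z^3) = 3*m + z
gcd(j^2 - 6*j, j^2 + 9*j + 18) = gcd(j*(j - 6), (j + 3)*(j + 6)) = 1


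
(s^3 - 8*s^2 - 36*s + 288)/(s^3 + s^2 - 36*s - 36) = (s - 8)/(s + 1)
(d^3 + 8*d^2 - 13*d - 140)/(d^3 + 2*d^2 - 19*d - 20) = (d + 7)/(d + 1)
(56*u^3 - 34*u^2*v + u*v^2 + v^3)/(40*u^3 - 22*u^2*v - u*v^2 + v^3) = (7*u + v)/(5*u + v)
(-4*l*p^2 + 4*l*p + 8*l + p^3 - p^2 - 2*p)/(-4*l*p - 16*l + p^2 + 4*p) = (p^2 - p - 2)/(p + 4)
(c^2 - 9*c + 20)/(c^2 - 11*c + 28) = (c - 5)/(c - 7)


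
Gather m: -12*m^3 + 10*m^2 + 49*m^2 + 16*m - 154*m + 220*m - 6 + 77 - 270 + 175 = -12*m^3 + 59*m^2 + 82*m - 24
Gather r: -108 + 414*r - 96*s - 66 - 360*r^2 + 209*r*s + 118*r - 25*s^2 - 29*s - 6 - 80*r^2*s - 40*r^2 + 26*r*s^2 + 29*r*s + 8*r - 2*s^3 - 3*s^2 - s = r^2*(-80*s - 400) + r*(26*s^2 + 238*s + 540) - 2*s^3 - 28*s^2 - 126*s - 180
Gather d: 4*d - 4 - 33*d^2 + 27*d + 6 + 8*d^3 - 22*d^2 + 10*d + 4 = 8*d^3 - 55*d^2 + 41*d + 6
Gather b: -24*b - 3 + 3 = -24*b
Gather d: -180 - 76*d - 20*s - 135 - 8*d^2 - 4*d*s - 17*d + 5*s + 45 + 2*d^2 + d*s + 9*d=-6*d^2 + d*(-3*s - 84) - 15*s - 270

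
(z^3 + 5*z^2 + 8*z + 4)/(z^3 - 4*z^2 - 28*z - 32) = (z + 1)/(z - 8)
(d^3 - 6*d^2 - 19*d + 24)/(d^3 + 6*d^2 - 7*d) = (d^2 - 5*d - 24)/(d*(d + 7))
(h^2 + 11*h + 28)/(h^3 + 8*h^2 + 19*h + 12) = (h + 7)/(h^2 + 4*h + 3)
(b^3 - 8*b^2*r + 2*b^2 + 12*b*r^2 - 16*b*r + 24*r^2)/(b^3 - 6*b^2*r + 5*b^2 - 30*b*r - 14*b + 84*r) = (b^2 - 2*b*r + 2*b - 4*r)/(b^2 + 5*b - 14)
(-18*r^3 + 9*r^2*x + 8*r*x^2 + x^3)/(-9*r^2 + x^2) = (-6*r^2 + 5*r*x + x^2)/(-3*r + x)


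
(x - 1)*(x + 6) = x^2 + 5*x - 6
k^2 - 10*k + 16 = (k - 8)*(k - 2)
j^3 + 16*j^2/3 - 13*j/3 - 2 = (j - 1)*(j + 1/3)*(j + 6)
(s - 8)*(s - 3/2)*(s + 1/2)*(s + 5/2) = s^4 - 13*s^3/2 - 61*s^2/4 + 193*s/8 + 15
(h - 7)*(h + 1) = h^2 - 6*h - 7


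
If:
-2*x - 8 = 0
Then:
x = -4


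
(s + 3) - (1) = s + 2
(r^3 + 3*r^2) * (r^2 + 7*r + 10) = r^5 + 10*r^4 + 31*r^3 + 30*r^2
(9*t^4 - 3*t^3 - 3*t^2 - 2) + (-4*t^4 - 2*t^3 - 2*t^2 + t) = 5*t^4 - 5*t^3 - 5*t^2 + t - 2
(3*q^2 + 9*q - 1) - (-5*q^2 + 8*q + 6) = 8*q^2 + q - 7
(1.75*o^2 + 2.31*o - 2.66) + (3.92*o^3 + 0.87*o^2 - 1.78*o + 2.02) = 3.92*o^3 + 2.62*o^2 + 0.53*o - 0.64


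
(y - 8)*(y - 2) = y^2 - 10*y + 16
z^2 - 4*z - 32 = (z - 8)*(z + 4)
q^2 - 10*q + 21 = (q - 7)*(q - 3)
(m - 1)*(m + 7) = m^2 + 6*m - 7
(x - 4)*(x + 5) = x^2 + x - 20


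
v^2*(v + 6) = v^3 + 6*v^2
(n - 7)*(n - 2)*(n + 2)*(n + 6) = n^4 - n^3 - 46*n^2 + 4*n + 168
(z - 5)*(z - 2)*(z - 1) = z^3 - 8*z^2 + 17*z - 10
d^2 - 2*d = d*(d - 2)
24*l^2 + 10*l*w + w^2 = (4*l + w)*(6*l + w)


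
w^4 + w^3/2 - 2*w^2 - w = w*(w + 1/2)*(w - sqrt(2))*(w + sqrt(2))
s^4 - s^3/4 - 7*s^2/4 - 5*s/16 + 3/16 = (s - 3/2)*(s - 1/4)*(s + 1/2)*(s + 1)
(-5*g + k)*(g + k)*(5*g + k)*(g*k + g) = -25*g^4*k - 25*g^4 - 25*g^3*k^2 - 25*g^3*k + g^2*k^3 + g^2*k^2 + g*k^4 + g*k^3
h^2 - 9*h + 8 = (h - 8)*(h - 1)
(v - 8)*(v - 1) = v^2 - 9*v + 8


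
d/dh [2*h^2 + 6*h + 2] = 4*h + 6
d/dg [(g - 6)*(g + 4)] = 2*g - 2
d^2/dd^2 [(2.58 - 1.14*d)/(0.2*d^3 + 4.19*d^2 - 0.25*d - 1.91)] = (-0.2736*d^5 - 4.49352*d^4 - 5.549268*d^3 + 265.768668*d^2 - 65.041776*d + 42.706164)/(0.008*d^9 + 0.5028*d^8 + 10.50366*d^7 + 72.073859*d^6 - 22.733055*d^5 - 99.237828*d^4 + 14.177585*d^3 + 45.498492*d^2 - 2.736075*d - 6.967871)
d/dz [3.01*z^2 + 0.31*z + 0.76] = 6.02*z + 0.31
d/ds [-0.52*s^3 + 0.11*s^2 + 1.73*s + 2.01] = -1.56*s^2 + 0.22*s + 1.73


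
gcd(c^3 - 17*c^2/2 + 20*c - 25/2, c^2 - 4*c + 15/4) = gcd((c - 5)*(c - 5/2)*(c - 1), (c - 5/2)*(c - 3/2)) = c - 5/2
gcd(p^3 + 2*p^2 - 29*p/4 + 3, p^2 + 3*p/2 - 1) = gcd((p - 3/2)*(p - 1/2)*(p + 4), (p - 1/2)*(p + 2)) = p - 1/2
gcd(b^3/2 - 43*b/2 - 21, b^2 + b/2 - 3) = 1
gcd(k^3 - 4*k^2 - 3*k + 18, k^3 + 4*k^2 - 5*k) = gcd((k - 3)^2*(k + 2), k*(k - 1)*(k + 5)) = 1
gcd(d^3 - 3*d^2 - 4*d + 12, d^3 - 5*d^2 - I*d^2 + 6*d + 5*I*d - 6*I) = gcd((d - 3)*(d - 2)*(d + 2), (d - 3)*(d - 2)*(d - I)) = d^2 - 5*d + 6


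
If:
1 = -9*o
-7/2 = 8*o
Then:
No Solution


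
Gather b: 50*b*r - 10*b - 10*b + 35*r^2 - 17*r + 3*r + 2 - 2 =b*(50*r - 20) + 35*r^2 - 14*r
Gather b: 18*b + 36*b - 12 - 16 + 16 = 54*b - 12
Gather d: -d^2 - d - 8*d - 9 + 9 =-d^2 - 9*d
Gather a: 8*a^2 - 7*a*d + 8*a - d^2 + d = 8*a^2 + a*(8 - 7*d) - d^2 + d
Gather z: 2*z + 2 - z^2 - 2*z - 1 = 1 - z^2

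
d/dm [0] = 0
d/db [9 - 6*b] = -6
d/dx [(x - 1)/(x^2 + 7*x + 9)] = (x^2 + 7*x - (x - 1)*(2*x + 7) + 9)/(x^2 + 7*x + 9)^2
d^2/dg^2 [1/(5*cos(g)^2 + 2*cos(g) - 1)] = (-200*sin(g)^4 + 148*sin(g)^2 + 71*cos(g) - 15*cos(3*g) + 88)/(2*(-5*sin(g)^2 + 2*cos(g) + 4)^3)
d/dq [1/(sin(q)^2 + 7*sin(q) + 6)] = -(2*sin(q) + 7)*cos(q)/(sin(q)^2 + 7*sin(q) + 6)^2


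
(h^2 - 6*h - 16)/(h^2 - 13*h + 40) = (h + 2)/(h - 5)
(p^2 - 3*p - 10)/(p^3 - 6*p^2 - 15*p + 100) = (p + 2)/(p^2 - p - 20)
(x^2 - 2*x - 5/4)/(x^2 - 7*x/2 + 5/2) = (x + 1/2)/(x - 1)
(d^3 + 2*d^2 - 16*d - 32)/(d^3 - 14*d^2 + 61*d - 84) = (d^2 + 6*d + 8)/(d^2 - 10*d + 21)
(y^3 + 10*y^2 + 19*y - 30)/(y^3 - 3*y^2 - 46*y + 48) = (y + 5)/(y - 8)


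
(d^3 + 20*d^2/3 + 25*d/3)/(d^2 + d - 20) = d*(3*d + 5)/(3*(d - 4))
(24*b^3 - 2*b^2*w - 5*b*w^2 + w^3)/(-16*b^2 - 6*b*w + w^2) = (12*b^2 - 7*b*w + w^2)/(-8*b + w)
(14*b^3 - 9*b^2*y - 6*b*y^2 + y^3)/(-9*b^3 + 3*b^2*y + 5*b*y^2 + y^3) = (-14*b^2 - 5*b*y + y^2)/(9*b^2 + 6*b*y + y^2)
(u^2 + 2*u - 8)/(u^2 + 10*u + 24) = (u - 2)/(u + 6)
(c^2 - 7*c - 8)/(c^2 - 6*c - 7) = (c - 8)/(c - 7)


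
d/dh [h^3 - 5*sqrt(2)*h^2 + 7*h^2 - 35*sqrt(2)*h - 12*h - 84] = 3*h^2 - 10*sqrt(2)*h + 14*h - 35*sqrt(2) - 12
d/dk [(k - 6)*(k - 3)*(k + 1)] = 3*k^2 - 16*k + 9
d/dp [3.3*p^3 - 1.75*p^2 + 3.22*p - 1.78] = 9.9*p^2 - 3.5*p + 3.22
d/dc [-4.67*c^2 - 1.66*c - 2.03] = -9.34*c - 1.66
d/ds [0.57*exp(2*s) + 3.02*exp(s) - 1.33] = (1.14*exp(s) + 3.02)*exp(s)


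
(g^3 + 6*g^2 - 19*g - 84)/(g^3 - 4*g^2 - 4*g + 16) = (g^2 + 10*g + 21)/(g^2 - 4)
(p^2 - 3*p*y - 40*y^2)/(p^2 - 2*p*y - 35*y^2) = (-p + 8*y)/(-p + 7*y)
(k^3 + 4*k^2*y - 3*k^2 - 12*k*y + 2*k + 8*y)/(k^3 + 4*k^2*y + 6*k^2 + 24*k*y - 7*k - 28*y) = (k - 2)/(k + 7)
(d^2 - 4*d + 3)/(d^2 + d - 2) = (d - 3)/(d + 2)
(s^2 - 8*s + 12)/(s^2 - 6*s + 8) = (s - 6)/(s - 4)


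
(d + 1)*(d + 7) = d^2 + 8*d + 7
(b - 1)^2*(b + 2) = b^3 - 3*b + 2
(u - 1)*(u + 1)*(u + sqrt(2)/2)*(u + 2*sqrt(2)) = u^4 + 5*sqrt(2)*u^3/2 + u^2 - 5*sqrt(2)*u/2 - 2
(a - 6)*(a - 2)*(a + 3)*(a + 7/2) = a^4 - 3*a^3/2 - 59*a^2/2 - 6*a + 126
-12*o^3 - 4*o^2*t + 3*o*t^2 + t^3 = (-2*o + t)*(2*o + t)*(3*o + t)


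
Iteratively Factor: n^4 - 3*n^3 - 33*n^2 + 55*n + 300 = (n - 5)*(n^3 + 2*n^2 - 23*n - 60) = (n - 5)^2*(n^2 + 7*n + 12) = (n - 5)^2*(n + 3)*(n + 4)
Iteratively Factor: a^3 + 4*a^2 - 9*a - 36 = (a + 3)*(a^2 + a - 12) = (a - 3)*(a + 3)*(a + 4)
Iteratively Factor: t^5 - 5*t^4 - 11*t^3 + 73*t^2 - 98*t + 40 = (t + 4)*(t^4 - 9*t^3 + 25*t^2 - 27*t + 10) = (t - 2)*(t + 4)*(t^3 - 7*t^2 + 11*t - 5) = (t - 5)*(t - 2)*(t + 4)*(t^2 - 2*t + 1) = (t - 5)*(t - 2)*(t - 1)*(t + 4)*(t - 1)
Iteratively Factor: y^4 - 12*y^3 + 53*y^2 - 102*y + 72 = (y - 2)*(y^3 - 10*y^2 + 33*y - 36) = (y - 4)*(y - 2)*(y^2 - 6*y + 9) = (y - 4)*(y - 3)*(y - 2)*(y - 3)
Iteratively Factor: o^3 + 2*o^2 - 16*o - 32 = (o + 4)*(o^2 - 2*o - 8) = (o + 2)*(o + 4)*(o - 4)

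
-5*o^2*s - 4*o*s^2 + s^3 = s*(-5*o + s)*(o + s)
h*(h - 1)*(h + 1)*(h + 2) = h^4 + 2*h^3 - h^2 - 2*h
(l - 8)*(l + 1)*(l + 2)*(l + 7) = l^4 + 2*l^3 - 57*l^2 - 170*l - 112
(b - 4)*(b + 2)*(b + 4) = b^3 + 2*b^2 - 16*b - 32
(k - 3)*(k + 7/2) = k^2 + k/2 - 21/2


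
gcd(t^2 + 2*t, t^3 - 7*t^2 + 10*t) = t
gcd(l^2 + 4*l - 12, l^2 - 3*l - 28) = 1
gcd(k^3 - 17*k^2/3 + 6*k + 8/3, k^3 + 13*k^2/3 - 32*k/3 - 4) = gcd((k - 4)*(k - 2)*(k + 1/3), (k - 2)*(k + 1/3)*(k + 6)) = k^2 - 5*k/3 - 2/3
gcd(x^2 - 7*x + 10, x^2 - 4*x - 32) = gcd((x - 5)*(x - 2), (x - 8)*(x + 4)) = 1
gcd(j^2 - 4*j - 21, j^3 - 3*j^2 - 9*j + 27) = j + 3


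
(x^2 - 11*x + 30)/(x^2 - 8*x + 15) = (x - 6)/(x - 3)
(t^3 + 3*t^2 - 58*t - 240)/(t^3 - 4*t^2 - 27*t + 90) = (t^2 - 2*t - 48)/(t^2 - 9*t + 18)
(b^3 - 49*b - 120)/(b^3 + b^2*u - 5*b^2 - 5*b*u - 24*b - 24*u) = (b + 5)/(b + u)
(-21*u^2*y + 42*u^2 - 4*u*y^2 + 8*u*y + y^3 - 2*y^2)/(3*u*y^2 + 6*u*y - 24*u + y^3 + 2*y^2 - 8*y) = (-7*u + y)/(y + 4)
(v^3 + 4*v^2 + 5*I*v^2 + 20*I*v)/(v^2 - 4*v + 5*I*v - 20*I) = v*(v + 4)/(v - 4)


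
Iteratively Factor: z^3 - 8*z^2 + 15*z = (z - 3)*(z^2 - 5*z) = (z - 5)*(z - 3)*(z)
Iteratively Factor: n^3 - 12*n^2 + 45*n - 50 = (n - 2)*(n^2 - 10*n + 25) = (n - 5)*(n - 2)*(n - 5)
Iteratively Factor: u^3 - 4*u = (u)*(u^2 - 4) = u*(u - 2)*(u + 2)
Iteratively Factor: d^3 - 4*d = (d + 2)*(d^2 - 2*d) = (d - 2)*(d + 2)*(d)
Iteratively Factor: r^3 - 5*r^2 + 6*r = (r)*(r^2 - 5*r + 6) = r*(r - 2)*(r - 3)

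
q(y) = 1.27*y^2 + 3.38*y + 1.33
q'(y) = 2.54*y + 3.38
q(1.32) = 8.00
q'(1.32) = 6.73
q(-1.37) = -0.92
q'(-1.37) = -0.10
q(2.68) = 19.51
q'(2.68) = 10.19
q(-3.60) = 5.62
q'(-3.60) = -5.76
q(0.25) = 2.25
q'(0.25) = 4.02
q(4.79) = 46.66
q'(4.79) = 15.55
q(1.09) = 6.52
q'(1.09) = 6.15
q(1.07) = 6.40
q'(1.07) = 6.10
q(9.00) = 134.62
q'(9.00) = 26.24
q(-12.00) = 143.65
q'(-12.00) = -27.10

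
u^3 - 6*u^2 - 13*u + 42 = (u - 7)*(u - 2)*(u + 3)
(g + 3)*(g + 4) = g^2 + 7*g + 12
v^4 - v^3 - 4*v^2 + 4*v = v*(v - 2)*(v - 1)*(v + 2)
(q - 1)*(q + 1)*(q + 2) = q^3 + 2*q^2 - q - 2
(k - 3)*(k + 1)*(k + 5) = k^3 + 3*k^2 - 13*k - 15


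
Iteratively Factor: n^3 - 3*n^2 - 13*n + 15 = (n - 5)*(n^2 + 2*n - 3) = (n - 5)*(n + 3)*(n - 1)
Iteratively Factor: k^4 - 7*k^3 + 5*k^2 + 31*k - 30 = (k - 3)*(k^3 - 4*k^2 - 7*k + 10) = (k - 3)*(k - 1)*(k^2 - 3*k - 10) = (k - 3)*(k - 1)*(k + 2)*(k - 5)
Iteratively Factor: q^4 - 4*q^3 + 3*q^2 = (q - 3)*(q^3 - q^2) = q*(q - 3)*(q^2 - q) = q^2*(q - 3)*(q - 1)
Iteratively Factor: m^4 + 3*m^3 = (m)*(m^3 + 3*m^2) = m^2*(m^2 + 3*m) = m^3*(m + 3)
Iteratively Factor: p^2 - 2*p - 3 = (p + 1)*(p - 3)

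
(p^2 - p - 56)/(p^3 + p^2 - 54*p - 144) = (p + 7)/(p^2 + 9*p + 18)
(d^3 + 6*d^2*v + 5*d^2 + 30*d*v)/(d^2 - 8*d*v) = (d^2 + 6*d*v + 5*d + 30*v)/(d - 8*v)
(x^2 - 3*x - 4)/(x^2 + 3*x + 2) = (x - 4)/(x + 2)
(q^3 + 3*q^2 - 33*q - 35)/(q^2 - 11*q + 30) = (q^2 + 8*q + 7)/(q - 6)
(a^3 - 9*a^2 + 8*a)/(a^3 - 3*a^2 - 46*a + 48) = a/(a + 6)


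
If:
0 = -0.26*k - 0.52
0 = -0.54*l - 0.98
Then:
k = -2.00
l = -1.81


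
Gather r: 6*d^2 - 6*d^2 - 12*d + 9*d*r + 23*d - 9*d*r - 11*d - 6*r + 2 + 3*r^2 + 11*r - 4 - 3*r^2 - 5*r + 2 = 0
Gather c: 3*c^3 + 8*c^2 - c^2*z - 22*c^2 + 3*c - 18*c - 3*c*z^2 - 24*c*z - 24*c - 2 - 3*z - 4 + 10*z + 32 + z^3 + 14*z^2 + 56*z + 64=3*c^3 + c^2*(-z - 14) + c*(-3*z^2 - 24*z - 39) + z^3 + 14*z^2 + 63*z + 90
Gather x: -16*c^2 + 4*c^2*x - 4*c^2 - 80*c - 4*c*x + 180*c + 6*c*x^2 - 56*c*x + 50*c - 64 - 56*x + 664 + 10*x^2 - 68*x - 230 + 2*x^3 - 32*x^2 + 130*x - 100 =-20*c^2 + 150*c + 2*x^3 + x^2*(6*c - 22) + x*(4*c^2 - 60*c + 6) + 270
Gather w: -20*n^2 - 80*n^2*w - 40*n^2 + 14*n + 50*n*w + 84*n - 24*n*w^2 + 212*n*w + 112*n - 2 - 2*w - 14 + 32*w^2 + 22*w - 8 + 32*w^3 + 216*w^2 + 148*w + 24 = -60*n^2 + 210*n + 32*w^3 + w^2*(248 - 24*n) + w*(-80*n^2 + 262*n + 168)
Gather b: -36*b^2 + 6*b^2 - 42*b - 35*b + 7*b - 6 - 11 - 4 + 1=-30*b^2 - 70*b - 20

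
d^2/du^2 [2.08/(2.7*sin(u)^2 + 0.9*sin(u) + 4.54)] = (-60.6528*sin(u)^4 - 15.1632*sin(u)^3 + 191.28096*sin(u)^2 + 38.82528*sin(u) - 47.62368)/(2.7*sin(u)^2 + 0.9*sin(u) + 4.54)^3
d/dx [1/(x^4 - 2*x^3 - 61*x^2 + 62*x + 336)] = 2*(-2*x^3 + 3*x^2 + 61*x - 31)/(x^4 - 2*x^3 - 61*x^2 + 62*x + 336)^2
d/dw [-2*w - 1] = -2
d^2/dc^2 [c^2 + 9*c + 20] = 2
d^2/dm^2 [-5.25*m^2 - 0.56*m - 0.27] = -10.5000000000000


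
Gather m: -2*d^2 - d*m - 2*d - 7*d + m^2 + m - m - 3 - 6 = -2*d^2 - d*m - 9*d + m^2 - 9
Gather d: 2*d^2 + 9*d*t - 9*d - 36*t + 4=2*d^2 + d*(9*t - 9) - 36*t + 4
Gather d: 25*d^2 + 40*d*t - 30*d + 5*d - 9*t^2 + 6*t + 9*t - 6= 25*d^2 + d*(40*t - 25) - 9*t^2 + 15*t - 6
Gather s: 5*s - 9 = 5*s - 9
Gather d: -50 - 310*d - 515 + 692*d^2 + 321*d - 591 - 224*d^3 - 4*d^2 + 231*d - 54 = -224*d^3 + 688*d^2 + 242*d - 1210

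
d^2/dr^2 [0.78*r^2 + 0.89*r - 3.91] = 1.56000000000000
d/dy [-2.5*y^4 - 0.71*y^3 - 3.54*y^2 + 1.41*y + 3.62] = -10.0*y^3 - 2.13*y^2 - 7.08*y + 1.41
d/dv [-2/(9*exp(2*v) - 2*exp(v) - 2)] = (36*exp(v) - 4)*exp(v)/(-9*exp(2*v) + 2*exp(v) + 2)^2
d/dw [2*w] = 2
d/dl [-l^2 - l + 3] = -2*l - 1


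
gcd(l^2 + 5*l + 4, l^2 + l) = l + 1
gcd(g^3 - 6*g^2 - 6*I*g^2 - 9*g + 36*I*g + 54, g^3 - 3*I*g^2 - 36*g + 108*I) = g^2 + g*(-6 - 3*I) + 18*I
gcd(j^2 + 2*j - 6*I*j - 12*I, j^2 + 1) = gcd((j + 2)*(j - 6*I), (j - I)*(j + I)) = 1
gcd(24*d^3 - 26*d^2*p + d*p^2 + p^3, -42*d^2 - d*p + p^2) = 6*d + p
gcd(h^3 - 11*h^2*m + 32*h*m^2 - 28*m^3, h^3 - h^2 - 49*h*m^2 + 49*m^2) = h - 7*m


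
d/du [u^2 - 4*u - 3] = 2*u - 4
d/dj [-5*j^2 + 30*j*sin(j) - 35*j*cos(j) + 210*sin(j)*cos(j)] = 35*j*sin(j) + 30*j*cos(j) - 10*j + 30*sin(j) - 35*cos(j) + 210*cos(2*j)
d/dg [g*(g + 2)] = 2*g + 2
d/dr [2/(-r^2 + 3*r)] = 2*(2*r - 3)/(r^2*(r - 3)^2)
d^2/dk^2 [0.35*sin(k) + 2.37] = -0.35*sin(k)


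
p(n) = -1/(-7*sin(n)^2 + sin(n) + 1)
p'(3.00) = 0.96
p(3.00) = -1.00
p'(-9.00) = -17.08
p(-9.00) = 1.66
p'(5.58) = 1.16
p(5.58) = 0.39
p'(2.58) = 26.67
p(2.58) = 2.21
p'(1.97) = 0.29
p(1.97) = 0.25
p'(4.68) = -0.01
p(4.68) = 0.14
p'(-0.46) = 9.53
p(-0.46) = 1.21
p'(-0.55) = 3.44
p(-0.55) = 0.70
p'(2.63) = 144.17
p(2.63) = 5.31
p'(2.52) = 9.28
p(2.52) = 1.26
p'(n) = -(14*sin(n)*cos(n) - cos(n))/(-7*sin(n)^2 + sin(n) + 1)^2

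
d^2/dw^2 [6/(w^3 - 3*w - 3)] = 36*(-w*(-w^3 + 3*w + 3) - 3*(w^2 - 1)^2)/(-w^3 + 3*w + 3)^3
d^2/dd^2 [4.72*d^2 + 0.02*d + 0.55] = 9.44000000000000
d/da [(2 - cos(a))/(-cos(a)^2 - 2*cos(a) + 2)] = (cos(a)^2 - 4*cos(a) - 2)*sin(a)/(cos(a)^2 + 2*cos(a) - 2)^2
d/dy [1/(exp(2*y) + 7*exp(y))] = (-2*exp(y) - 7)*exp(-y)/(exp(y) + 7)^2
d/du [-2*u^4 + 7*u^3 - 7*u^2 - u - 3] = -8*u^3 + 21*u^2 - 14*u - 1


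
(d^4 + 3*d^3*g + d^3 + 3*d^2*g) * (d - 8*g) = d^5 - 5*d^4*g + d^4 - 24*d^3*g^2 - 5*d^3*g - 24*d^2*g^2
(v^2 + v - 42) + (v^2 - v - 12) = 2*v^2 - 54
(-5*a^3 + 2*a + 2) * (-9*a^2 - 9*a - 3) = 45*a^5 + 45*a^4 - 3*a^3 - 36*a^2 - 24*a - 6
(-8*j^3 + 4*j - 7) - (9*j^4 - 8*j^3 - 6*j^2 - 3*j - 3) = -9*j^4 + 6*j^2 + 7*j - 4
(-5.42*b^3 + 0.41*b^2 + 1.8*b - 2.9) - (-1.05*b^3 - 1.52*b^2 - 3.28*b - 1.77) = -4.37*b^3 + 1.93*b^2 + 5.08*b - 1.13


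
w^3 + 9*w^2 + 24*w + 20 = (w + 2)^2*(w + 5)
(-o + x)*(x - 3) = -o*x + 3*o + x^2 - 3*x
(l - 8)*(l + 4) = l^2 - 4*l - 32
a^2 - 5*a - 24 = (a - 8)*(a + 3)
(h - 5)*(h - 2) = h^2 - 7*h + 10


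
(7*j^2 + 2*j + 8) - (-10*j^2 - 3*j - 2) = 17*j^2 + 5*j + 10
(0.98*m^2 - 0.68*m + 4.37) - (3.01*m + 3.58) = 0.98*m^2 - 3.69*m + 0.79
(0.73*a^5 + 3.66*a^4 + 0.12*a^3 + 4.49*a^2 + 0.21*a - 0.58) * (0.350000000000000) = 0.2555*a^5 + 1.281*a^4 + 0.042*a^3 + 1.5715*a^2 + 0.0735*a - 0.203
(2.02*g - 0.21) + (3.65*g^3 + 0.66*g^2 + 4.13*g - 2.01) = 3.65*g^3 + 0.66*g^2 + 6.15*g - 2.22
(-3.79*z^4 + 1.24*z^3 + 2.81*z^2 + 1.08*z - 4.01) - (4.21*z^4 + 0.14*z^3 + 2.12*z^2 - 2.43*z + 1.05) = -8.0*z^4 + 1.1*z^3 + 0.69*z^2 + 3.51*z - 5.06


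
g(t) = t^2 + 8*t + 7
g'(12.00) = 32.00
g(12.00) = 247.00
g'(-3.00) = 2.00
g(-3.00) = -8.00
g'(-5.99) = -3.98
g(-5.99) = -5.04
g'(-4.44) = -0.88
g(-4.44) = -8.81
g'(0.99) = 9.98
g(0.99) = 15.90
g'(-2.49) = 3.02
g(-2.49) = -6.72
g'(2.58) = 13.16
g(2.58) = 34.30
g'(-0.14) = 7.72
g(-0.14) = 5.90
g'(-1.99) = 4.02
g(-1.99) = -4.96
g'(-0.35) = 7.30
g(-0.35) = 4.32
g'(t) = 2*t + 8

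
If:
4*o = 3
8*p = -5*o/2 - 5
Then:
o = 3/4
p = -55/64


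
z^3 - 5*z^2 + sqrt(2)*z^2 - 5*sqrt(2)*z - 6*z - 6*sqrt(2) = (z - 6)*(z + 1)*(z + sqrt(2))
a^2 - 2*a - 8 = (a - 4)*(a + 2)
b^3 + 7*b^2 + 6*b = b*(b + 1)*(b + 6)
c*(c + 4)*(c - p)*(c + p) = c^4 + 4*c^3 - c^2*p^2 - 4*c*p^2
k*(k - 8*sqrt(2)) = k^2 - 8*sqrt(2)*k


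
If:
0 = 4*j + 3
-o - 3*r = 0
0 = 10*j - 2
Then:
No Solution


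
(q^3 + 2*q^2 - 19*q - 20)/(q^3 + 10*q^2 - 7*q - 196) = (q^2 + 6*q + 5)/(q^2 + 14*q + 49)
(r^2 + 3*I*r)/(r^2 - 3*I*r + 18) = r/(r - 6*I)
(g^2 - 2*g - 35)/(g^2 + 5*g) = (g - 7)/g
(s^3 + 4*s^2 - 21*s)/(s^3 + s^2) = (s^2 + 4*s - 21)/(s*(s + 1))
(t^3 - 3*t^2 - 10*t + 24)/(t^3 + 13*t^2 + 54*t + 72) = (t^2 - 6*t + 8)/(t^2 + 10*t + 24)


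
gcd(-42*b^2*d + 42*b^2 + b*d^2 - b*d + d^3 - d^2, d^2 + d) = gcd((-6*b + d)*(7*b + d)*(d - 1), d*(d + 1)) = 1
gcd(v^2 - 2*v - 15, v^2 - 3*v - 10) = v - 5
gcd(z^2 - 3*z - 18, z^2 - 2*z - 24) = z - 6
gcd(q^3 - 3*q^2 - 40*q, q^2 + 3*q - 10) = q + 5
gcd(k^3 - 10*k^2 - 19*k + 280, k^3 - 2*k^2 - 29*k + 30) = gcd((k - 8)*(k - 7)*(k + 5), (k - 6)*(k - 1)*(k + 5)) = k + 5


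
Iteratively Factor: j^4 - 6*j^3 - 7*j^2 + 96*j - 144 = (j + 4)*(j^3 - 10*j^2 + 33*j - 36) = (j - 3)*(j + 4)*(j^2 - 7*j + 12) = (j - 3)^2*(j + 4)*(j - 4)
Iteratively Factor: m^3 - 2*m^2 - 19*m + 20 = (m - 5)*(m^2 + 3*m - 4) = (m - 5)*(m - 1)*(m + 4)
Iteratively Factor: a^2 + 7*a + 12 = (a + 3)*(a + 4)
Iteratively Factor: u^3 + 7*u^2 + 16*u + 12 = (u + 2)*(u^2 + 5*u + 6) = (u + 2)*(u + 3)*(u + 2)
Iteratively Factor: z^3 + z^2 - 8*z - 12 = (z + 2)*(z^2 - z - 6) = (z - 3)*(z + 2)*(z + 2)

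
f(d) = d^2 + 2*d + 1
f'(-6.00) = -10.00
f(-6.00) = 25.00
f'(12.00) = 26.00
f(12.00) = 169.00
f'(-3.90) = -5.80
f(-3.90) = 8.41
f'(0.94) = 3.88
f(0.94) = 3.76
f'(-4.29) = -6.58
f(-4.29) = 10.82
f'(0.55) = 3.10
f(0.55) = 2.40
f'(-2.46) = -2.92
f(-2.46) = 2.13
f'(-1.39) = -0.78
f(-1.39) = 0.15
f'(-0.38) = 1.24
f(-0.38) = 0.38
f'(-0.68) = 0.64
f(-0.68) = 0.10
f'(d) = 2*d + 2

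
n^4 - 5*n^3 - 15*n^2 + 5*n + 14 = (n - 7)*(n - 1)*(n + 1)*(n + 2)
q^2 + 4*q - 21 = (q - 3)*(q + 7)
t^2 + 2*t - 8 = (t - 2)*(t + 4)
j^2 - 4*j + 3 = (j - 3)*(j - 1)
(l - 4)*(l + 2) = l^2 - 2*l - 8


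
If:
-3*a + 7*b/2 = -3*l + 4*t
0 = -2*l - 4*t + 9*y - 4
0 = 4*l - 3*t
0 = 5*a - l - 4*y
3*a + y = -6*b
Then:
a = 252/2221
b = -1024/11105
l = -3156/11105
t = -4208/11105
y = 2364/11105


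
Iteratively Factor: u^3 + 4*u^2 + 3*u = (u)*(u^2 + 4*u + 3) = u*(u + 1)*(u + 3)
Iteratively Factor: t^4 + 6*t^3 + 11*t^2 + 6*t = (t + 1)*(t^3 + 5*t^2 + 6*t) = (t + 1)*(t + 2)*(t^2 + 3*t) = t*(t + 1)*(t + 2)*(t + 3)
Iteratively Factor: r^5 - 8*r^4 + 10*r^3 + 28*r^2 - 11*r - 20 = (r + 1)*(r^4 - 9*r^3 + 19*r^2 + 9*r - 20) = (r - 5)*(r + 1)*(r^3 - 4*r^2 - r + 4) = (r - 5)*(r - 1)*(r + 1)*(r^2 - 3*r - 4) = (r - 5)*(r - 4)*(r - 1)*(r + 1)*(r + 1)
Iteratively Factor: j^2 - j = (j)*(j - 1)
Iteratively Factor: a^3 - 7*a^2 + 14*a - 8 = (a - 4)*(a^2 - 3*a + 2) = (a - 4)*(a - 2)*(a - 1)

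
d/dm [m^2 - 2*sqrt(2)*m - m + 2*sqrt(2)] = 2*m - 2*sqrt(2) - 1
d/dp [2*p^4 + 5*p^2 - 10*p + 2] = 8*p^3 + 10*p - 10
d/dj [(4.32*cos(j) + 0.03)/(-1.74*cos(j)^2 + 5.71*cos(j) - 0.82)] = (-7.5168*cos(j)^2 - 0.104399999999998*cos(j) + 3.7137)*sin(j)/(3.0276*cos(j)^4 - 19.8708*cos(j)^3 + 35.4577*cos(j)^2 - 9.3644*cos(j) + 0.6724)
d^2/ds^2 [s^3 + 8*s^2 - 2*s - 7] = 6*s + 16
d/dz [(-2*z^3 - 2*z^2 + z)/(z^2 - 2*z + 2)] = (-2*z^4 + 8*z^3 - 9*z^2 - 8*z + 2)/(z^4 - 4*z^3 + 8*z^2 - 8*z + 4)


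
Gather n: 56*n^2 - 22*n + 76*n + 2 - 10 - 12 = 56*n^2 + 54*n - 20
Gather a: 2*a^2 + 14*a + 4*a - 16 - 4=2*a^2 + 18*a - 20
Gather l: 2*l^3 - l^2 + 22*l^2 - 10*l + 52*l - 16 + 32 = 2*l^3 + 21*l^2 + 42*l + 16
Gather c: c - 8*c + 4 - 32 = -7*c - 28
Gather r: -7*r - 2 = -7*r - 2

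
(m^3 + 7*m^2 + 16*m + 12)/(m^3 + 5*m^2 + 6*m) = (m + 2)/m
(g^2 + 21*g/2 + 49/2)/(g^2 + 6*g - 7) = (g + 7/2)/(g - 1)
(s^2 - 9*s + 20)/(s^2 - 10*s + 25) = (s - 4)/(s - 5)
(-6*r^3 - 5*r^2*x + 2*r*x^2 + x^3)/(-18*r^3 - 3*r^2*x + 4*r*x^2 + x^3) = (r + x)/(3*r + x)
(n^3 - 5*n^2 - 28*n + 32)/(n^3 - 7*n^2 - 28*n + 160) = (n^2 + 3*n - 4)/(n^2 + n - 20)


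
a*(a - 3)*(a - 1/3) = a^3 - 10*a^2/3 + a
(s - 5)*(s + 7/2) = s^2 - 3*s/2 - 35/2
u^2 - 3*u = u*(u - 3)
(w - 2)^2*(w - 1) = w^3 - 5*w^2 + 8*w - 4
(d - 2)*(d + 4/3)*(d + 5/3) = d^3 + d^2 - 34*d/9 - 40/9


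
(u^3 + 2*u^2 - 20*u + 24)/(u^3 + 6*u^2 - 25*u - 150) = (u^2 - 4*u + 4)/(u^2 - 25)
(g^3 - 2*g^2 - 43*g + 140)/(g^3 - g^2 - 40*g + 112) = (g - 5)/(g - 4)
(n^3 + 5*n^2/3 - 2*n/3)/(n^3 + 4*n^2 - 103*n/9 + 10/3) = 3*n*(n + 2)/(3*n^2 + 13*n - 30)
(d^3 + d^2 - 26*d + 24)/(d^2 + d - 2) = (d^2 + 2*d - 24)/(d + 2)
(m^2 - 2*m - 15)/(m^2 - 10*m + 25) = (m + 3)/(m - 5)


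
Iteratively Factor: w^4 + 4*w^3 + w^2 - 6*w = (w)*(w^3 + 4*w^2 + w - 6) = w*(w - 1)*(w^2 + 5*w + 6) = w*(w - 1)*(w + 2)*(w + 3)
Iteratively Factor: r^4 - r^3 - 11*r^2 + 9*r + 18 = (r + 1)*(r^3 - 2*r^2 - 9*r + 18) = (r - 3)*(r + 1)*(r^2 + r - 6) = (r - 3)*(r - 2)*(r + 1)*(r + 3)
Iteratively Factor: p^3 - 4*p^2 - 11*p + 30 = (p + 3)*(p^2 - 7*p + 10) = (p - 2)*(p + 3)*(p - 5)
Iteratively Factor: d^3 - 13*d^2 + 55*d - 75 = (d - 5)*(d^2 - 8*d + 15) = (d - 5)^2*(d - 3)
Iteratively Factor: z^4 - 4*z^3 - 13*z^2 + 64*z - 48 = (z - 1)*(z^3 - 3*z^2 - 16*z + 48) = (z - 4)*(z - 1)*(z^2 + z - 12) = (z - 4)*(z - 1)*(z + 4)*(z - 3)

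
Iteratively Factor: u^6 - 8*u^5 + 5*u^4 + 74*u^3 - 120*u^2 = (u + 3)*(u^5 - 11*u^4 + 38*u^3 - 40*u^2) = (u - 2)*(u + 3)*(u^4 - 9*u^3 + 20*u^2) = u*(u - 2)*(u + 3)*(u^3 - 9*u^2 + 20*u) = u*(u - 5)*(u - 2)*(u + 3)*(u^2 - 4*u) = u*(u - 5)*(u - 4)*(u - 2)*(u + 3)*(u)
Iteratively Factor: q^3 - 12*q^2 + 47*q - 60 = (q - 4)*(q^2 - 8*q + 15) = (q - 5)*(q - 4)*(q - 3)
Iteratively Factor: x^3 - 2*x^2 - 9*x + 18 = (x + 3)*(x^2 - 5*x + 6) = (x - 2)*(x + 3)*(x - 3)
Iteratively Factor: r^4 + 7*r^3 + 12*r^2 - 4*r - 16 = (r - 1)*(r^3 + 8*r^2 + 20*r + 16) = (r - 1)*(r + 2)*(r^2 + 6*r + 8) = (r - 1)*(r + 2)*(r + 4)*(r + 2)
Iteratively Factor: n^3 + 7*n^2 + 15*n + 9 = (n + 3)*(n^2 + 4*n + 3) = (n + 1)*(n + 3)*(n + 3)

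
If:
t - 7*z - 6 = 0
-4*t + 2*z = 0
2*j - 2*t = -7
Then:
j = -103/26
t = -6/13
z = -12/13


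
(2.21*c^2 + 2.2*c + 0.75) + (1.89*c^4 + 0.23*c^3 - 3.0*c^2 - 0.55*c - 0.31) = 1.89*c^4 + 0.23*c^3 - 0.79*c^2 + 1.65*c + 0.44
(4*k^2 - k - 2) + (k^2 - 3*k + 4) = 5*k^2 - 4*k + 2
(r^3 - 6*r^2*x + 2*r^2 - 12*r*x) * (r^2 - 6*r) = r^5 - 6*r^4*x - 4*r^4 + 24*r^3*x - 12*r^3 + 72*r^2*x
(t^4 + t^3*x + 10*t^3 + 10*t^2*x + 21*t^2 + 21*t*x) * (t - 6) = t^5 + t^4*x + 4*t^4 + 4*t^3*x - 39*t^3 - 39*t^2*x - 126*t^2 - 126*t*x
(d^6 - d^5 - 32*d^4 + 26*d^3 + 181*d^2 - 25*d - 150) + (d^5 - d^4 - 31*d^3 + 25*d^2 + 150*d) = d^6 - 33*d^4 - 5*d^3 + 206*d^2 + 125*d - 150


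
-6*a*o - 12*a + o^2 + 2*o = (-6*a + o)*(o + 2)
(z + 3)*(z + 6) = z^2 + 9*z + 18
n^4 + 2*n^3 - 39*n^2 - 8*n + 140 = (n - 5)*(n - 2)*(n + 2)*(n + 7)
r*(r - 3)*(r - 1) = r^3 - 4*r^2 + 3*r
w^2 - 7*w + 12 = (w - 4)*(w - 3)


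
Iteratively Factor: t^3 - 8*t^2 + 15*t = (t - 3)*(t^2 - 5*t) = t*(t - 3)*(t - 5)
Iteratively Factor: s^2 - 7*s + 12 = (s - 3)*(s - 4)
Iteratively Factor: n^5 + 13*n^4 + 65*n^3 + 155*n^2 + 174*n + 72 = (n + 3)*(n^4 + 10*n^3 + 35*n^2 + 50*n + 24) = (n + 2)*(n + 3)*(n^3 + 8*n^2 + 19*n + 12) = (n + 2)*(n + 3)*(n + 4)*(n^2 + 4*n + 3) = (n + 2)*(n + 3)^2*(n + 4)*(n + 1)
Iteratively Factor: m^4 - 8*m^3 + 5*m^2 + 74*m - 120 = (m - 5)*(m^3 - 3*m^2 - 10*m + 24) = (m - 5)*(m - 4)*(m^2 + m - 6) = (m - 5)*(m - 4)*(m - 2)*(m + 3)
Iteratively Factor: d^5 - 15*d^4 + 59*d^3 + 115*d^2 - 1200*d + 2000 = (d - 4)*(d^4 - 11*d^3 + 15*d^2 + 175*d - 500) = (d - 5)*(d - 4)*(d^3 - 6*d^2 - 15*d + 100) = (d - 5)^2*(d - 4)*(d^2 - d - 20) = (d - 5)^2*(d - 4)*(d + 4)*(d - 5)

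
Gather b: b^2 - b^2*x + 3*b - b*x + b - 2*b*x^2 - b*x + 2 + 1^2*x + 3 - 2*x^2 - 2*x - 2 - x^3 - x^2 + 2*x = b^2*(1 - x) + b*(-2*x^2 - 2*x + 4) - x^3 - 3*x^2 + x + 3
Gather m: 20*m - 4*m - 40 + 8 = 16*m - 32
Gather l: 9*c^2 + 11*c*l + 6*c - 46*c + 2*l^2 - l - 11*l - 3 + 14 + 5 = 9*c^2 - 40*c + 2*l^2 + l*(11*c - 12) + 16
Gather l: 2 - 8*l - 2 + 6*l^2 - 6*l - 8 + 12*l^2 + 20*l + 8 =18*l^2 + 6*l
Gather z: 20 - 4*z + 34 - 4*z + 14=68 - 8*z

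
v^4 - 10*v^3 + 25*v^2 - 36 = (v - 6)*(v - 3)*(v - 2)*(v + 1)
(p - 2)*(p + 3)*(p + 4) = p^3 + 5*p^2 - 2*p - 24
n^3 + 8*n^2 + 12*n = n*(n + 2)*(n + 6)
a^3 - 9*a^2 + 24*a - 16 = (a - 4)^2*(a - 1)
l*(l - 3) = l^2 - 3*l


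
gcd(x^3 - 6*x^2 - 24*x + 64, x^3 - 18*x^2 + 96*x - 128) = x^2 - 10*x + 16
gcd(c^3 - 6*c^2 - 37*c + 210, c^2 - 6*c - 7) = c - 7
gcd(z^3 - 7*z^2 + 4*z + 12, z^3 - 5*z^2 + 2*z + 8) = z^2 - z - 2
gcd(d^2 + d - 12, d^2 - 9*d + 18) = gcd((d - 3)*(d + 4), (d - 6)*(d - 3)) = d - 3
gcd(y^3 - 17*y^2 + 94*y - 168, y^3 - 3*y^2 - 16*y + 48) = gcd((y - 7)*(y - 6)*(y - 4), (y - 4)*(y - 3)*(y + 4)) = y - 4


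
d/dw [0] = 0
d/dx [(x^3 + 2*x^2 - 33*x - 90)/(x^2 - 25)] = (x^2 - 10*x + 33)/(x^2 - 10*x + 25)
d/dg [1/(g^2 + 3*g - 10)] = (-2*g - 3)/(g^2 + 3*g - 10)^2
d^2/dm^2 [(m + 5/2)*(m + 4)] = 2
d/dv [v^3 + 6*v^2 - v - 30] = 3*v^2 + 12*v - 1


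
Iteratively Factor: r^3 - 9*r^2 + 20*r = (r - 5)*(r^2 - 4*r) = r*(r - 5)*(r - 4)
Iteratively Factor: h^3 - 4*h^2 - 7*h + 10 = (h - 5)*(h^2 + h - 2) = (h - 5)*(h - 1)*(h + 2)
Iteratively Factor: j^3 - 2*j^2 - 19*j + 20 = (j - 1)*(j^2 - j - 20) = (j - 5)*(j - 1)*(j + 4)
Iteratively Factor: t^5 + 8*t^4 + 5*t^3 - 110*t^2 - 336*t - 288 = (t - 4)*(t^4 + 12*t^3 + 53*t^2 + 102*t + 72) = (t - 4)*(t + 3)*(t^3 + 9*t^2 + 26*t + 24) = (t - 4)*(t + 3)*(t + 4)*(t^2 + 5*t + 6) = (t - 4)*(t + 3)^2*(t + 4)*(t + 2)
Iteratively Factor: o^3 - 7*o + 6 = (o - 1)*(o^2 + o - 6) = (o - 2)*(o - 1)*(o + 3)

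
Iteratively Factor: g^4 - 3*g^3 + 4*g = (g + 1)*(g^3 - 4*g^2 + 4*g) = (g - 2)*(g + 1)*(g^2 - 2*g) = g*(g - 2)*(g + 1)*(g - 2)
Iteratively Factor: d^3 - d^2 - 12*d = (d)*(d^2 - d - 12) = d*(d + 3)*(d - 4)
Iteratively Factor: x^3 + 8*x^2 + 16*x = (x)*(x^2 + 8*x + 16) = x*(x + 4)*(x + 4)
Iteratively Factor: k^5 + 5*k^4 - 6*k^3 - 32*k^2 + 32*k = (k - 1)*(k^4 + 6*k^3 - 32*k) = (k - 1)*(k + 4)*(k^3 + 2*k^2 - 8*k) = k*(k - 1)*(k + 4)*(k^2 + 2*k - 8) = k*(k - 1)*(k + 4)^2*(k - 2)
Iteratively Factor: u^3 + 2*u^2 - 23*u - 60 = (u + 4)*(u^2 - 2*u - 15) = (u - 5)*(u + 4)*(u + 3)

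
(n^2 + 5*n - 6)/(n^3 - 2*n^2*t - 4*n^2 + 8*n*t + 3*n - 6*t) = (-n - 6)/(-n^2 + 2*n*t + 3*n - 6*t)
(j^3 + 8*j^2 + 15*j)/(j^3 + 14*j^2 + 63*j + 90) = j/(j + 6)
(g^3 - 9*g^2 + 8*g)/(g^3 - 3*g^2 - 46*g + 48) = g/(g + 6)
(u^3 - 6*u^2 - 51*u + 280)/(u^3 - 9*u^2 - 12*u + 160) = (u + 7)/(u + 4)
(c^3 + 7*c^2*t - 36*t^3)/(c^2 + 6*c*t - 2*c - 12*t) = (c^2 + c*t - 6*t^2)/(c - 2)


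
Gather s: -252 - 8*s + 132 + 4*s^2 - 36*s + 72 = 4*s^2 - 44*s - 48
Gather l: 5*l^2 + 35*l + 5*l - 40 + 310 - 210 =5*l^2 + 40*l + 60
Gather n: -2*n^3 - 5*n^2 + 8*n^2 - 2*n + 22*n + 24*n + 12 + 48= -2*n^3 + 3*n^2 + 44*n + 60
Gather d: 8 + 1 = 9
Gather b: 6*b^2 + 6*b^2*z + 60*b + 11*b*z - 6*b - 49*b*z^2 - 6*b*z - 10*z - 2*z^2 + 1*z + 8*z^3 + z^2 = b^2*(6*z + 6) + b*(-49*z^2 + 5*z + 54) + 8*z^3 - z^2 - 9*z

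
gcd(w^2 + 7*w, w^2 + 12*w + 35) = w + 7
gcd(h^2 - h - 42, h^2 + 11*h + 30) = h + 6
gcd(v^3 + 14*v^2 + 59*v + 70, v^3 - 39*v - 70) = v^2 + 7*v + 10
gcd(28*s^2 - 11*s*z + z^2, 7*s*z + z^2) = 1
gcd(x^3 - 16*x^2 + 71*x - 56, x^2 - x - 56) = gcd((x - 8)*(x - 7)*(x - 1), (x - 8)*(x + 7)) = x - 8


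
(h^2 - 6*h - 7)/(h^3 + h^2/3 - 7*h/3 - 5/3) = 3*(h - 7)/(3*h^2 - 2*h - 5)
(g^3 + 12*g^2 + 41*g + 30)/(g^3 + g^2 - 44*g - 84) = (g^2 + 6*g + 5)/(g^2 - 5*g - 14)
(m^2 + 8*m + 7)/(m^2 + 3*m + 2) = (m + 7)/(m + 2)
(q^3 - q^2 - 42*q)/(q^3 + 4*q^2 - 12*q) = (q - 7)/(q - 2)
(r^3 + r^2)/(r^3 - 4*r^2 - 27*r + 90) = r^2*(r + 1)/(r^3 - 4*r^2 - 27*r + 90)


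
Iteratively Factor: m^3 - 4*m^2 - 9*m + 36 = (m - 3)*(m^2 - m - 12) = (m - 4)*(m - 3)*(m + 3)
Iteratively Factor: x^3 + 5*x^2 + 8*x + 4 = (x + 2)*(x^2 + 3*x + 2) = (x + 2)^2*(x + 1)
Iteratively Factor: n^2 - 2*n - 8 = (n - 4)*(n + 2)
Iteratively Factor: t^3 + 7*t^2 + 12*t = (t)*(t^2 + 7*t + 12) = t*(t + 3)*(t + 4)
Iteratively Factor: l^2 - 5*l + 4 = (l - 1)*(l - 4)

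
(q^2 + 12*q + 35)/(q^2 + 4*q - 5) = (q + 7)/(q - 1)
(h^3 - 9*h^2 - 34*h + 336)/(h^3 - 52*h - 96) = (h - 7)/(h + 2)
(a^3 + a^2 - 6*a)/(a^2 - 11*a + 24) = a*(a^2 + a - 6)/(a^2 - 11*a + 24)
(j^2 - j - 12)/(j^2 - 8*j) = (j^2 - j - 12)/(j*(j - 8))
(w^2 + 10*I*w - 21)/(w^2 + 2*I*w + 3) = (w + 7*I)/(w - I)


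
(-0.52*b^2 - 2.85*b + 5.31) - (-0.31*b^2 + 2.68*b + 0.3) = -0.21*b^2 - 5.53*b + 5.01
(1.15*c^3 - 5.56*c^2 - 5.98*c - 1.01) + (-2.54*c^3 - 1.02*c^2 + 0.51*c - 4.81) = -1.39*c^3 - 6.58*c^2 - 5.47*c - 5.82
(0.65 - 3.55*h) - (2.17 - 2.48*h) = -1.07*h - 1.52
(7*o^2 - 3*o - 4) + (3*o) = 7*o^2 - 4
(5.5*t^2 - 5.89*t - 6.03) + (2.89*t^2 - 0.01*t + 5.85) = 8.39*t^2 - 5.9*t - 0.180000000000001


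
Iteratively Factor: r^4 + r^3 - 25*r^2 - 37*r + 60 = (r - 1)*(r^3 + 2*r^2 - 23*r - 60) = (r - 1)*(r + 4)*(r^2 - 2*r - 15) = (r - 1)*(r + 3)*(r + 4)*(r - 5)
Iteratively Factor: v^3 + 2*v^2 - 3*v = (v - 1)*(v^2 + 3*v) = (v - 1)*(v + 3)*(v)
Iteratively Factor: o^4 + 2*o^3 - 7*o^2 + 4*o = (o - 1)*(o^3 + 3*o^2 - 4*o) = (o - 1)^2*(o^2 + 4*o) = o*(o - 1)^2*(o + 4)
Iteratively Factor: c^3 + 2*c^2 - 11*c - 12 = (c + 4)*(c^2 - 2*c - 3) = (c + 1)*(c + 4)*(c - 3)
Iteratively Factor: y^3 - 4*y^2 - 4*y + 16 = (y - 2)*(y^2 - 2*y - 8) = (y - 4)*(y - 2)*(y + 2)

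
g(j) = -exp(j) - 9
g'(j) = -exp(j)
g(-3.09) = -9.05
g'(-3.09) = -0.05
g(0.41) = -10.51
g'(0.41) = -1.51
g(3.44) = -40.19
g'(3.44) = -31.19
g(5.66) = -296.15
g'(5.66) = -287.15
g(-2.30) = -9.10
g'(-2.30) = -0.10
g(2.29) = -18.87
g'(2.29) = -9.87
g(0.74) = -11.10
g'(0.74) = -2.10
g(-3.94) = -9.02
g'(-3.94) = -0.02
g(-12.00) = -9.00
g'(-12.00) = 0.00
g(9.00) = -8112.08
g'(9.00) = -8103.08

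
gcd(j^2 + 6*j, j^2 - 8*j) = j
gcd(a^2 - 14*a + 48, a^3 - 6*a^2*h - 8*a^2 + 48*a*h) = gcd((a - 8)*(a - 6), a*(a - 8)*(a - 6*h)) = a - 8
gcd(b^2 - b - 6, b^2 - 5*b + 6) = b - 3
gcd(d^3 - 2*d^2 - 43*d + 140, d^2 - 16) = d - 4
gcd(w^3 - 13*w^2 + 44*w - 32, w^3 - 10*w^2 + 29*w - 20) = w^2 - 5*w + 4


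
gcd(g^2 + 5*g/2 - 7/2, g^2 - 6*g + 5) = g - 1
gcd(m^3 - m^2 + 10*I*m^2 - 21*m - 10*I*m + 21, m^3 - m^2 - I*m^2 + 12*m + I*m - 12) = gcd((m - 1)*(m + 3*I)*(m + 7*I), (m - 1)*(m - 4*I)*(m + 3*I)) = m^2 + m*(-1 + 3*I) - 3*I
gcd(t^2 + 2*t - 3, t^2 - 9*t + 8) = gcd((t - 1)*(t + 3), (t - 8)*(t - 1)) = t - 1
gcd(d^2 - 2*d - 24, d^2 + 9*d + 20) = d + 4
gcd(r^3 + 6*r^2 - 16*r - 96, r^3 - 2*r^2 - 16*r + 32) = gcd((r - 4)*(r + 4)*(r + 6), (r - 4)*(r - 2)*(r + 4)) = r^2 - 16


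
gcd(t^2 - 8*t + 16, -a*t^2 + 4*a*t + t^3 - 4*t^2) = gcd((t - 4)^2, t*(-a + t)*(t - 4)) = t - 4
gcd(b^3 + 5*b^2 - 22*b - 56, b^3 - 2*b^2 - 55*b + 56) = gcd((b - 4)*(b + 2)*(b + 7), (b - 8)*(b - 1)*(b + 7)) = b + 7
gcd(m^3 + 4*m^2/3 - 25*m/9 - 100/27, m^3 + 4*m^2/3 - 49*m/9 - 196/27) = m + 4/3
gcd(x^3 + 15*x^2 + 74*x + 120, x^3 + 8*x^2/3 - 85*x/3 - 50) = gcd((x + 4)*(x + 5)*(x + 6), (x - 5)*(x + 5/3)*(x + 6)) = x + 6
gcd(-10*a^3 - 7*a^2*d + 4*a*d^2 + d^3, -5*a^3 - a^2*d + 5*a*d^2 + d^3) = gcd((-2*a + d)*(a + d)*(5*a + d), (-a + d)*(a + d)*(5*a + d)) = 5*a^2 + 6*a*d + d^2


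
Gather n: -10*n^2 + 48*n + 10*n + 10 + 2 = -10*n^2 + 58*n + 12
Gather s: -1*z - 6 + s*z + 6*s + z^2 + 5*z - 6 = s*(z + 6) + z^2 + 4*z - 12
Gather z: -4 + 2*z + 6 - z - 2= z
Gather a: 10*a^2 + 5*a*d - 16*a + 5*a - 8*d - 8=10*a^2 + a*(5*d - 11) - 8*d - 8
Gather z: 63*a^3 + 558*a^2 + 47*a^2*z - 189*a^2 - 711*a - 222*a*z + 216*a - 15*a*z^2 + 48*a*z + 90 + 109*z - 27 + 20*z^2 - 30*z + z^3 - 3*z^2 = 63*a^3 + 369*a^2 - 495*a + z^3 + z^2*(17 - 15*a) + z*(47*a^2 - 174*a + 79) + 63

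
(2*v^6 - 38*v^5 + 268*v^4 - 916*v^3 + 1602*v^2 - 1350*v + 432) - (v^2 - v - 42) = 2*v^6 - 38*v^5 + 268*v^4 - 916*v^3 + 1601*v^2 - 1349*v + 474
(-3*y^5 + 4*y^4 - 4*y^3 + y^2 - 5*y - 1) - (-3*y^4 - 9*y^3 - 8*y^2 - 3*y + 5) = -3*y^5 + 7*y^4 + 5*y^3 + 9*y^2 - 2*y - 6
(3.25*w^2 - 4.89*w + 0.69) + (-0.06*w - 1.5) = 3.25*w^2 - 4.95*w - 0.81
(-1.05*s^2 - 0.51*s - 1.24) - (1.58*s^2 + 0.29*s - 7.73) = -2.63*s^2 - 0.8*s + 6.49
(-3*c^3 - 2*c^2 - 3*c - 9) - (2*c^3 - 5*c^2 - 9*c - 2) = -5*c^3 + 3*c^2 + 6*c - 7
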